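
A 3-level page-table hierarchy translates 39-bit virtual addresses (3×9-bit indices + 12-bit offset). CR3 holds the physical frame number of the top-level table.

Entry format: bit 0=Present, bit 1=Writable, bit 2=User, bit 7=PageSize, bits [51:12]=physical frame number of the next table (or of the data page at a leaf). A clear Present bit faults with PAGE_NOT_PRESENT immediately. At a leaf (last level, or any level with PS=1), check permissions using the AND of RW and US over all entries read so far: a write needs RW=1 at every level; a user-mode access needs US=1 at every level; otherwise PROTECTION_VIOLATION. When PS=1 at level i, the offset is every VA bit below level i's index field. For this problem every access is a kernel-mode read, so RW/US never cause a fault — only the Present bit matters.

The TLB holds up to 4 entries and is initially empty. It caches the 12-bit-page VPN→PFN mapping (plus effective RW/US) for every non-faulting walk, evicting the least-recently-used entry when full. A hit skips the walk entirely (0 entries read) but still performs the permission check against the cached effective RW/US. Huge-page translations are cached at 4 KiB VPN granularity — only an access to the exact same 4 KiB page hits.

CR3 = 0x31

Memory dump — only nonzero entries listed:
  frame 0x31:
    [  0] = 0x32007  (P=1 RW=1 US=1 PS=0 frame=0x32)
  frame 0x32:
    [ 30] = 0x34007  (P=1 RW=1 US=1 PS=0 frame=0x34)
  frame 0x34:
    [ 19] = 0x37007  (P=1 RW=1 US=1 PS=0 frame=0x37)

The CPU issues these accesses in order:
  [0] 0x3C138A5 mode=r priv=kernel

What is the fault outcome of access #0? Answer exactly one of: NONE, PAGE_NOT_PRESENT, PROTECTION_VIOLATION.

Per-access translation:
#0 VA=0x3C138A5 (r,kernel):
  L0: frame=0x31 idx=0 entry=0x32007 [P=1 RW=1 US=1 PS=0]
  L1: frame=0x32 idx=30 entry=0x34007 [P=1 RW=1 US=1 PS=0]
  L2: frame=0x34 idx=19 entry=0x37007 [P=1 RW=1 US=1 PS=0]
  ⇒ phys 0x378A5  [3 reads]

Access #0 fault: NONE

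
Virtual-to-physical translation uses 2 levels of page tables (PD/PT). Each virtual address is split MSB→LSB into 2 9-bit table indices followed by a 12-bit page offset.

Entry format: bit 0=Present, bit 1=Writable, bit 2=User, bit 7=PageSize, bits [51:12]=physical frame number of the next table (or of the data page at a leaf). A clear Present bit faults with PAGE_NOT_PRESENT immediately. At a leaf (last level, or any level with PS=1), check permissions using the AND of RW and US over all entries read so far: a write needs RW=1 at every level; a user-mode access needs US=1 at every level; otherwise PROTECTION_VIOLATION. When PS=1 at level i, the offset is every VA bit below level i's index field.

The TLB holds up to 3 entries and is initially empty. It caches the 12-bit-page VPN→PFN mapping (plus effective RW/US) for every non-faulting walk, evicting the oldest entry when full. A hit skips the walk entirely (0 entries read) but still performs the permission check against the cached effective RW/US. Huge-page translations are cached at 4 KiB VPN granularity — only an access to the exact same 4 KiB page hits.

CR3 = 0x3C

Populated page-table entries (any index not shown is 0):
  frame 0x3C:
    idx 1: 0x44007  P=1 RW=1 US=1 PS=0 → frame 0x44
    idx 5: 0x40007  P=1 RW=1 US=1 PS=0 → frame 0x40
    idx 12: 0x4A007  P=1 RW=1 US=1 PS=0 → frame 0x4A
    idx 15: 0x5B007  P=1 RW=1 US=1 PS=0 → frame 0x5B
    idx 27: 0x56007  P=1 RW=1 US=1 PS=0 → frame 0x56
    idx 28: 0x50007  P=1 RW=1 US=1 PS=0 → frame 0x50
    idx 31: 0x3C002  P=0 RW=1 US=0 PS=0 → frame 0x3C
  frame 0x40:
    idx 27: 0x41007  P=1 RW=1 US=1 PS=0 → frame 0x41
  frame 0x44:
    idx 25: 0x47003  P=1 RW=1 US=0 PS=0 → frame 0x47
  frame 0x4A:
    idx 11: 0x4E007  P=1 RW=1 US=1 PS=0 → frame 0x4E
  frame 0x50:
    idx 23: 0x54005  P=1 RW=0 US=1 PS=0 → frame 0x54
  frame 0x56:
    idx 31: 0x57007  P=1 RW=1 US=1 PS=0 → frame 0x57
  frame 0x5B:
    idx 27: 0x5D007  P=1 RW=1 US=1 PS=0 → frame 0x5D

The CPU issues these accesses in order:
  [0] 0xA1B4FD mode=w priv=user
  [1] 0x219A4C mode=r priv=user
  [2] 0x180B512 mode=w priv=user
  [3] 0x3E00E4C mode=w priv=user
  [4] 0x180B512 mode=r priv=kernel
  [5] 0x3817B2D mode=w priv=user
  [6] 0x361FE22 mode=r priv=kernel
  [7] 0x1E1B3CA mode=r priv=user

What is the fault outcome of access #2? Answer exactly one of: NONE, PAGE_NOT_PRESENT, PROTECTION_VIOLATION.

Walk each access:
#0 VA=0xA1B4FD (w,user):
  [0] read 0x3C idx=5: raw=0x40007 flags P=1 W=1 U=1 S=0
  [1] read 0x40 idx=27: raw=0x41007 flags P=1 W=1 U=1 S=0
  ⇒ phys 0x414FD  [2 reads]
#1 VA=0x219A4C (r,user):
  [0] read 0x3C idx=1: raw=0x44007 flags P=1 W=1 U=1 S=0
  [1] read 0x44 idx=25: raw=0x47003 flags P=1 W=1 U=0 S=0
  → PROTECTION_VIOLATION  (2 entries read)
#2 VA=0x180B512 (w,user):
  [0] read 0x3C idx=12: raw=0x4A007 flags P=1 W=1 U=1 S=0
  [1] read 0x4A idx=11: raw=0x4E007 flags P=1 W=1 U=1 S=0
  ⇒ phys 0x4E512  [2 reads]
#3 VA=0x3E00E4C (w,user):
  [0] read 0x3C idx=31: raw=0x3C002 flags P=0 W=1 U=0 S=0
  → PAGE_NOT_PRESENT  (1 entries read)
#4 VA=0x180B512 (r,kernel):
  TLB hit vpn=0x180B → PA=0x4E512
#5 VA=0x3817B2D (w,user):
  [0] read 0x3C idx=28: raw=0x50007 flags P=1 W=1 U=1 S=0
  [1] read 0x50 idx=23: raw=0x54005 flags P=1 W=0 U=1 S=0
  → PROTECTION_VIOLATION  (2 entries read)
#6 VA=0x361FE22 (r,kernel):
  [0] read 0x3C idx=27: raw=0x56007 flags P=1 W=1 U=1 S=0
  [1] read 0x56 idx=31: raw=0x57007 flags P=1 W=1 U=1 S=0
  ⇒ phys 0x57E22  [2 reads]
#7 VA=0x1E1B3CA (r,user):
  [0] read 0x3C idx=15: raw=0x5B007 flags P=1 W=1 U=1 S=0
  [1] read 0x5B idx=27: raw=0x5D007 flags P=1 W=1 U=1 S=0
  ⇒ phys 0x5D3CA  [2 reads]

Access #2 fault: NONE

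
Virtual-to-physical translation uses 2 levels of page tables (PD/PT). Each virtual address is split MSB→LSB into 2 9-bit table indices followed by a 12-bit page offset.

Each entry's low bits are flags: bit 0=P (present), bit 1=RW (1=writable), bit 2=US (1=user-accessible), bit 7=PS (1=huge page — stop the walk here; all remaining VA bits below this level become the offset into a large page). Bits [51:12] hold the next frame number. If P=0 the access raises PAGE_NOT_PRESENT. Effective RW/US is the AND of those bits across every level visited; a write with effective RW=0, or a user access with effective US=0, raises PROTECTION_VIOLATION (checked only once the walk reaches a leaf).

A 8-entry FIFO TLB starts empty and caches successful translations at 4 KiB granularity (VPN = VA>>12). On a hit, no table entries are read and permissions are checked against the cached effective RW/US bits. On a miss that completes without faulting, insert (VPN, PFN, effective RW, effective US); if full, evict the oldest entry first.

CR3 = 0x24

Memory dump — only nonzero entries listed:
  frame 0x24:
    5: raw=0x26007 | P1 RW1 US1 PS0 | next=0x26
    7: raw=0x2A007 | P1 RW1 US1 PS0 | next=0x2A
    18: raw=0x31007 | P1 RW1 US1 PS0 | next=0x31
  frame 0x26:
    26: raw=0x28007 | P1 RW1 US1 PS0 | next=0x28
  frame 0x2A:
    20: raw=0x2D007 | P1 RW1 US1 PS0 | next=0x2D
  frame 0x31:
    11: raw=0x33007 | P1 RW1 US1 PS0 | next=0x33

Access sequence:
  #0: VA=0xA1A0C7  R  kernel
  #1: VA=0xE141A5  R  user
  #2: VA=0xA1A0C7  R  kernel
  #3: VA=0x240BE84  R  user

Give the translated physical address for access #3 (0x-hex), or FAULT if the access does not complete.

Walk each access:
#0 VA=0xA1A0C7 (r,kernel):
  L0 @0x24[5] → 0x26007  P=1,RW=1,US=1,PS=0
  L1 @0x26[26] → 0x28007  P=1,RW=1,US=1,PS=0
  → PA=0x280C7  (2 entries read)
#1 VA=0xE141A5 (r,user):
  L0 @0x24[7] → 0x2A007  P=1,RW=1,US=1,PS=0
  L1 @0x2A[20] → 0x2D007  P=1,RW=1,US=1,PS=0
  → PA=0x2D1A5  (2 entries read)
#2 VA=0xA1A0C7 (r,kernel):
  TLB hit vpn=0xA1A → PA=0x280C7
#3 VA=0x240BE84 (r,user):
  L0 @0x24[18] → 0x31007  P=1,RW=1,US=1,PS=0
  L1 @0x31[11] → 0x33007  P=1,RW=1,US=1,PS=0
  → PA=0x33E84  (2 entries read)

Access #3 PA: 0x33E84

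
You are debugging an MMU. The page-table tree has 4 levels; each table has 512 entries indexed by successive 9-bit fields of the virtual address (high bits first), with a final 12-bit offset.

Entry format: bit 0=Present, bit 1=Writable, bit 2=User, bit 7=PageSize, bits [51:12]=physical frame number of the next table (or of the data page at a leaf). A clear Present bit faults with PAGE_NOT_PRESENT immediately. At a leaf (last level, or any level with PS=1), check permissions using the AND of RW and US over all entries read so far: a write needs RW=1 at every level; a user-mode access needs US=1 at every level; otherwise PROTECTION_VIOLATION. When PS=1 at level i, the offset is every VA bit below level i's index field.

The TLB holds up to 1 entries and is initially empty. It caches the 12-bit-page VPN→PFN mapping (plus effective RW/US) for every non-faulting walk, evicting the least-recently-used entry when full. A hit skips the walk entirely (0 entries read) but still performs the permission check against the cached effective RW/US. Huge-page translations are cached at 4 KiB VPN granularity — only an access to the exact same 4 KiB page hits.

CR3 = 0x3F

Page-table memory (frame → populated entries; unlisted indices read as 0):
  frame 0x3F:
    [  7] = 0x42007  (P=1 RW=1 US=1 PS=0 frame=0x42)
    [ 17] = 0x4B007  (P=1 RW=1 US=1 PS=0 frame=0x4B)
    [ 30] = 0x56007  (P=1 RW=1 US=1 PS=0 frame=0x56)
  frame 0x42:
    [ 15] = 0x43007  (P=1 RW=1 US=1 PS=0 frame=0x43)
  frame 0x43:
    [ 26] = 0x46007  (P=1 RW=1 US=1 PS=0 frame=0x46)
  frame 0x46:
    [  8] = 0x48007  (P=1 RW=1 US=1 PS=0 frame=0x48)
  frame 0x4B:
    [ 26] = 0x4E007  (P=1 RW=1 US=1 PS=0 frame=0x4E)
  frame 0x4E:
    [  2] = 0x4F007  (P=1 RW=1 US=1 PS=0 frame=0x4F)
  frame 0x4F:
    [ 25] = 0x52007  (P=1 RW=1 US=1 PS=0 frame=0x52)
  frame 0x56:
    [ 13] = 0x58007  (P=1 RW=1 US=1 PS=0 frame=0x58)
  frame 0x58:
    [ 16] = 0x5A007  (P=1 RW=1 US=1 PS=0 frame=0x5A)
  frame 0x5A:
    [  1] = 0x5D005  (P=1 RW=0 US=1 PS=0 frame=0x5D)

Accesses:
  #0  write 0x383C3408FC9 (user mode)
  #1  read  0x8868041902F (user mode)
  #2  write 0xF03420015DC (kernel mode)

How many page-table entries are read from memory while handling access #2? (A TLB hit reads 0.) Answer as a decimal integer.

Walk each access:
#0 VA=0x383C3408FC9 (w,user):
  L0: frame=0x3F idx=7 entry=0x42007 [P=1 RW=1 US=1 PS=0]
  L1: frame=0x42 idx=15 entry=0x43007 [P=1 RW=1 US=1 PS=0]
  L2: frame=0x43 idx=26 entry=0x46007 [P=1 RW=1 US=1 PS=0]
  L3: frame=0x46 idx=8 entry=0x48007 [P=1 RW=1 US=1 PS=0]
  → PA=0x48FC9  (4 entries read)
#1 VA=0x8868041902F (r,user):
  L0: frame=0x3F idx=17 entry=0x4B007 [P=1 RW=1 US=1 PS=0]
  L1: frame=0x4B idx=26 entry=0x4E007 [P=1 RW=1 US=1 PS=0]
  L2: frame=0x4E idx=2 entry=0x4F007 [P=1 RW=1 US=1 PS=0]
  L3: frame=0x4F idx=25 entry=0x52007 [P=1 RW=1 US=1 PS=0]
  → PA=0x5202F  (4 entries read)
#2 VA=0xF03420015DC (w,kernel):
  L0: frame=0x3F idx=30 entry=0x56007 [P=1 RW=1 US=1 PS=0]
  L1: frame=0x56 idx=13 entry=0x58007 [P=1 RW=1 US=1 PS=0]
  L2: frame=0x58 idx=16 entry=0x5A007 [P=1 RW=1 US=1 PS=0]
  L3: frame=0x5A idx=1 entry=0x5D005 [P=1 RW=0 US=1 PS=0]
  ⇒ fault: PROTECTION_VIOLATION  — 4 lookups

Entries read for #2: 4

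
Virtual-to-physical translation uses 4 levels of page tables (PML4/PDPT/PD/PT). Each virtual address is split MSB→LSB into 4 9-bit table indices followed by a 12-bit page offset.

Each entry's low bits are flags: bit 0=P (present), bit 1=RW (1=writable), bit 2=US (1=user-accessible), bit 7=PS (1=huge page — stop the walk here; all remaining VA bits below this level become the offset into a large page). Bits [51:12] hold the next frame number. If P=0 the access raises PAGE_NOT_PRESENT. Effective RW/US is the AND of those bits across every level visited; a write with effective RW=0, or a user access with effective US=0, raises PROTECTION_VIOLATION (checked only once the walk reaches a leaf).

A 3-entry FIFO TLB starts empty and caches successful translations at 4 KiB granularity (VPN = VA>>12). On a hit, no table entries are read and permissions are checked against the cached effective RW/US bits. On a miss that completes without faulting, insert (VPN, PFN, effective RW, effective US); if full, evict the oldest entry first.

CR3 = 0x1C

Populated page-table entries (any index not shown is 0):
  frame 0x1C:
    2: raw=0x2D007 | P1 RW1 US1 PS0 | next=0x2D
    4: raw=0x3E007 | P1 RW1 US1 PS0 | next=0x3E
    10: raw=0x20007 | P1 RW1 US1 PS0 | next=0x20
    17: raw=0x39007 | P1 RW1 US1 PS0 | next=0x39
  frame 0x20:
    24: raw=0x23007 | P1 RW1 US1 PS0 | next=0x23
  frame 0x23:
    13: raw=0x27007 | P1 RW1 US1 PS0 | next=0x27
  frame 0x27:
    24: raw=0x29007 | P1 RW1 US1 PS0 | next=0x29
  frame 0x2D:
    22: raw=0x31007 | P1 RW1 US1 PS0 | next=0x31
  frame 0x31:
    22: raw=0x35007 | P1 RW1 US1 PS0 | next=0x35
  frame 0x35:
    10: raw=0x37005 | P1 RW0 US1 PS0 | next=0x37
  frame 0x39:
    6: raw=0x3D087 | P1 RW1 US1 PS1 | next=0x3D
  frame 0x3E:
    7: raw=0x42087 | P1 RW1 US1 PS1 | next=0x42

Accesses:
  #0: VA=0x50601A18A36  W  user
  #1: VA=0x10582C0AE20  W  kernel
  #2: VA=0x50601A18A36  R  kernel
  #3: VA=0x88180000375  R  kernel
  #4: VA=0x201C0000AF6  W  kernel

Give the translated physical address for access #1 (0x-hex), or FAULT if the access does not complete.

Walk each access:
#0 VA=0x50601A18A36 (w,user):
  L0: frame=0x1C idx=10 entry=0x20007 [P=1 RW=1 US=1 PS=0]
  L1: frame=0x20 idx=24 entry=0x23007 [P=1 RW=1 US=1 PS=0]
  L2: frame=0x23 idx=13 entry=0x27007 [P=1 RW=1 US=1 PS=0]
  L3: frame=0x27 idx=24 entry=0x29007 [P=1 RW=1 US=1 PS=0]
  → PA=0x29A36  (4 entries read)
#1 VA=0x10582C0AE20 (w,kernel):
  L0: frame=0x1C idx=2 entry=0x2D007 [P=1 RW=1 US=1 PS=0]
  L1: frame=0x2D idx=22 entry=0x31007 [P=1 RW=1 US=1 PS=0]
  L2: frame=0x31 idx=22 entry=0x35007 [P=1 RW=1 US=1 PS=0]
  L3: frame=0x35 idx=10 entry=0x37005 [P=1 RW=0 US=1 PS=0]
  → PROTECTION_VIOLATION  (4 entries read)
#2 VA=0x50601A18A36 (r,kernel):
  TLB hit vpn=0x50601A18 → PA=0x29A36
#3 VA=0x88180000375 (r,kernel):
  L0: frame=0x1C idx=17 entry=0x39007 [P=1 RW=1 US=1 PS=0]
  L1: frame=0x39 idx=6 entry=0x3D087 [P=1 RW=1 US=1 PS=1]
  → PA=0x3D375 (huge @L1)  (2 entries read)
#4 VA=0x201C0000AF6 (w,kernel):
  L0: frame=0x1C idx=4 entry=0x3E007 [P=1 RW=1 US=1 PS=0]
  L1: frame=0x3E idx=7 entry=0x42087 [P=1 RW=1 US=1 PS=1]
  → PA=0x42AF6 (huge @L1)  (2 entries read)

Access #1 PA: FAULT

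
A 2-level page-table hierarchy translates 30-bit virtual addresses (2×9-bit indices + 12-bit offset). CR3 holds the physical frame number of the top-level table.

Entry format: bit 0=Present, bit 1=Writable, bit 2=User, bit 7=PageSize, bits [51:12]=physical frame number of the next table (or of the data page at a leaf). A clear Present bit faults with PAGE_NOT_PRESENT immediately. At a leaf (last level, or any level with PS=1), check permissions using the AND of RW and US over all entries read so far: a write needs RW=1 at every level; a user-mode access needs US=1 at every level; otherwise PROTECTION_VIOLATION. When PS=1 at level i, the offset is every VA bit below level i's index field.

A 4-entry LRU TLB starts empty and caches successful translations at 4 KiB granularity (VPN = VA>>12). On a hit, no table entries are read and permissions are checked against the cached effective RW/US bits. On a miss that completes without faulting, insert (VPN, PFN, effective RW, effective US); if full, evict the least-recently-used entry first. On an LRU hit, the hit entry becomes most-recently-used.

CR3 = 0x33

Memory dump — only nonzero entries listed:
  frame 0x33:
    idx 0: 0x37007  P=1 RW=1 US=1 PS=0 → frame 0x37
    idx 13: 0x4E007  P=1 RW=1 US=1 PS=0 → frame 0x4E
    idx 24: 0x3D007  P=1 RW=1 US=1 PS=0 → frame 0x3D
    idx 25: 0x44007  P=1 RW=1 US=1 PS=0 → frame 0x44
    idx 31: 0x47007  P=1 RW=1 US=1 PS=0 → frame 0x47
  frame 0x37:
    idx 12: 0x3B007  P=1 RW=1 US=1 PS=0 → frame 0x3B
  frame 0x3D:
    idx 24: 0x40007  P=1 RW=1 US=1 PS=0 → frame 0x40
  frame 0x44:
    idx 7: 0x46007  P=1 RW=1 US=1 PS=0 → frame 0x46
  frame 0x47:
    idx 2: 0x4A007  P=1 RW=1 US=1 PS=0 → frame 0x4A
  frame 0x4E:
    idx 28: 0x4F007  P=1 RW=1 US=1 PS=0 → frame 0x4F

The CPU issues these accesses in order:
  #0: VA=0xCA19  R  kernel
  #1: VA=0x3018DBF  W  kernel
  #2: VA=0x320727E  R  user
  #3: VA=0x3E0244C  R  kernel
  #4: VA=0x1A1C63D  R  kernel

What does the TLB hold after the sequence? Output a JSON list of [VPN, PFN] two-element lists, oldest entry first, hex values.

Trace:
#0 VA=0xCA19 (r,kernel):
  L0 @0x33[0] → 0x37007  P=1,RW=1,US=1,PS=0
  L1 @0x37[12] → 0x3B007  P=1,RW=1,US=1,PS=0
  ✓ 0x3BA19  — 2 lookups
#1 VA=0x3018DBF (w,kernel):
  L0 @0x33[24] → 0x3D007  P=1,RW=1,US=1,PS=0
  L1 @0x3D[24] → 0x40007  P=1,RW=1,US=1,PS=0
  ✓ 0x40DBF  — 2 lookups
#2 VA=0x320727E (r,user):
  L0 @0x33[25] → 0x44007  P=1,RW=1,US=1,PS=0
  L1 @0x44[7] → 0x46007  P=1,RW=1,US=1,PS=0
  ✓ 0x4627E  — 2 lookups
#3 VA=0x3E0244C (r,kernel):
  L0 @0x33[31] → 0x47007  P=1,RW=1,US=1,PS=0
  L1 @0x47[2] → 0x4A007  P=1,RW=1,US=1,PS=0
  ✓ 0x4A44C  — 2 lookups
#4 VA=0x1A1C63D (r,kernel):
  L0 @0x33[13] → 0x4E007  P=1,RW=1,US=1,PS=0
  L1 @0x4E[28] → 0x4F007  P=1,RW=1,US=1,PS=0
  ✓ 0x4F63D  — 2 lookups

TLB: [["0x3018", "0x40"], ["0x3207", "0x46"], ["0x3E02", "0x4A"], ["0x1A1C", "0x4F"]]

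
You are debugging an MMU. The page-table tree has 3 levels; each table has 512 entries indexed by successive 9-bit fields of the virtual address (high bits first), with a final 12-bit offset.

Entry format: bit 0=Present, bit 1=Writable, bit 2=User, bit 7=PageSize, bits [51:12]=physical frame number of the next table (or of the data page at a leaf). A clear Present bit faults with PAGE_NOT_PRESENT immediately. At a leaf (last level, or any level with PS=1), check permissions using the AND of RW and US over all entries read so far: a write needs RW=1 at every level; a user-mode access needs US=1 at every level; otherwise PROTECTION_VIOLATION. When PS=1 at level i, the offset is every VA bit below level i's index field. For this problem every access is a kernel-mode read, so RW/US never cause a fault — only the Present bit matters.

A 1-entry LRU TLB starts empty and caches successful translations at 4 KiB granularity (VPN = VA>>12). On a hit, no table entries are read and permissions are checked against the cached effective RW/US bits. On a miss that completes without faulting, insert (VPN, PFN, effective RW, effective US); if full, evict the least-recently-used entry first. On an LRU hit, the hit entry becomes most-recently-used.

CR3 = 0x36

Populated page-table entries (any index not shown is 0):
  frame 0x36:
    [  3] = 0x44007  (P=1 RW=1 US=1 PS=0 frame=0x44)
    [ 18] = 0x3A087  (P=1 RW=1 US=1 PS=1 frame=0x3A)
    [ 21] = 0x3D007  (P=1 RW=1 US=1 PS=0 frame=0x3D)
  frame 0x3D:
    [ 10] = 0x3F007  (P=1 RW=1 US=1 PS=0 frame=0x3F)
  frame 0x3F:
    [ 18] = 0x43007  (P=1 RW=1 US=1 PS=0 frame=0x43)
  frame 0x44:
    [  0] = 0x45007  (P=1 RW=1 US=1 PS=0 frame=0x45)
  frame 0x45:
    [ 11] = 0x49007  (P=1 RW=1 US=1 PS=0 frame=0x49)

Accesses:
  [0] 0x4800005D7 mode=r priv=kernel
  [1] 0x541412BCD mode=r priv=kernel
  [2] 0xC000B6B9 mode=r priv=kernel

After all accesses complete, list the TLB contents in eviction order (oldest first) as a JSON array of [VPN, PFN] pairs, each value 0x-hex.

Walk each access:
#0 VA=0x4800005D7 (r,kernel):
  [0] read 0x36 idx=18: raw=0x3A087 flags P=1 W=1 U=1 S=1
  ✓ 0x3A5D7 (huge @L0)  — 1 lookups
#1 VA=0x541412BCD (r,kernel):
  [0] read 0x36 idx=21: raw=0x3D007 flags P=1 W=1 U=1 S=0
  [1] read 0x3D idx=10: raw=0x3F007 flags P=1 W=1 U=1 S=0
  [2] read 0x3F idx=18: raw=0x43007 flags P=1 W=1 U=1 S=0
  ✓ 0x43BCD  — 3 lookups
#2 VA=0xC000B6B9 (r,kernel):
  [0] read 0x36 idx=3: raw=0x44007 flags P=1 W=1 U=1 S=0
  [1] read 0x44 idx=0: raw=0x45007 flags P=1 W=1 U=1 S=0
  [2] read 0x45 idx=11: raw=0x49007 flags P=1 W=1 U=1 S=0
  ✓ 0x496B9  — 3 lookups

TLB: [["0xC000B", "0x49"]]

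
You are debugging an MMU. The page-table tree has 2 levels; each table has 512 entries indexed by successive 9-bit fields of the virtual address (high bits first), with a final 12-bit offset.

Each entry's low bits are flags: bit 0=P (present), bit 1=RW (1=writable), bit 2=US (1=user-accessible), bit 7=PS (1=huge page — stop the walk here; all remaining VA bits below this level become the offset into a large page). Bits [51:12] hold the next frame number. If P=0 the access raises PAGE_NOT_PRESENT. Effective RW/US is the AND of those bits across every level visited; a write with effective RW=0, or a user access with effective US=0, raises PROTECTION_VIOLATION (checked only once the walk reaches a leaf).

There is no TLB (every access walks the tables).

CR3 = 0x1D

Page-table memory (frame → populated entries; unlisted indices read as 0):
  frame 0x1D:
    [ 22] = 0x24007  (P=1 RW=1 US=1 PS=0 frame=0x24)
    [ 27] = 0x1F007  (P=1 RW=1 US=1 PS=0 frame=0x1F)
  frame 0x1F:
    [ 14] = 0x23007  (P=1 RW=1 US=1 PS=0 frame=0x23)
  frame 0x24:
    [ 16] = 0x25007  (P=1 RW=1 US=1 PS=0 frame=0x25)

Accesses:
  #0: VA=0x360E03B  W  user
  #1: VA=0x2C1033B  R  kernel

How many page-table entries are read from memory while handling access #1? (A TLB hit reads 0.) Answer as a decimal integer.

Walk each access:
#0 VA=0x360E03B (w,user):
  lvl0: tbl 0x1D, slot 27 ⇒ 0x1F007 (P1/RW1/US1/PS0)
  lvl1: tbl 0x1F, slot 14 ⇒ 0x23007 (P1/RW1/US1/PS0)
  ⇒ phys 0x2303B  [2 reads]
#1 VA=0x2C1033B (r,kernel):
  lvl0: tbl 0x1D, slot 22 ⇒ 0x24007 (P1/RW1/US1/PS0)
  lvl1: tbl 0x24, slot 16 ⇒ 0x25007 (P1/RW1/US1/PS0)
  ⇒ phys 0x2533B  [2 reads]

Entries read for #1: 2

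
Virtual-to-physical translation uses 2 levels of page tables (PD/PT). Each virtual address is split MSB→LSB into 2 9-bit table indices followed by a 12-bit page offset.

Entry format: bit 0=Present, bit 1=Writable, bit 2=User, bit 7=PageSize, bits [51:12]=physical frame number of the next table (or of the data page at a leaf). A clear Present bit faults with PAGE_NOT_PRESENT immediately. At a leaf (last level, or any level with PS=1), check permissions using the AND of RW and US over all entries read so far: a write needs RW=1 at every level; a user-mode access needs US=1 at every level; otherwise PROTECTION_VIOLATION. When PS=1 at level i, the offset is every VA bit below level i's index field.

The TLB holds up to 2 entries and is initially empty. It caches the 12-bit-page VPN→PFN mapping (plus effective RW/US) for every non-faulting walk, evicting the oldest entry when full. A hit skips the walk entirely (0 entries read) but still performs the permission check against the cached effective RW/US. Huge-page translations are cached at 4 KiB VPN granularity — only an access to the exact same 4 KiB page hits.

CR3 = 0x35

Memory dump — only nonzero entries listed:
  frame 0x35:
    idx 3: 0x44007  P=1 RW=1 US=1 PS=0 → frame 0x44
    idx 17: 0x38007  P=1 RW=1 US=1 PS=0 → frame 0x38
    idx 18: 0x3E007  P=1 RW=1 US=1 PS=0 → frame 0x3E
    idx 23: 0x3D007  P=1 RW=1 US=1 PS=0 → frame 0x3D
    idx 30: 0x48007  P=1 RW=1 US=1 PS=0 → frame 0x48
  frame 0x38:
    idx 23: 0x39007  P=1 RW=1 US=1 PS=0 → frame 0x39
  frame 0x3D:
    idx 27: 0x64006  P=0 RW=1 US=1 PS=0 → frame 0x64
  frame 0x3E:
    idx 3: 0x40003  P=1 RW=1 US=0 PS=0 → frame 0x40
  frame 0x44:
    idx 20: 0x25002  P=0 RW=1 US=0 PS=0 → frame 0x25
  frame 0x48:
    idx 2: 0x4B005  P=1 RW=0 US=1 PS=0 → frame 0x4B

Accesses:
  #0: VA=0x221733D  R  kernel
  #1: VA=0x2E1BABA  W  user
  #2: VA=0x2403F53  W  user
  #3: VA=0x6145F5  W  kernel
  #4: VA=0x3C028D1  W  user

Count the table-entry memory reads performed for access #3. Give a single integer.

Walk each access:
#0 VA=0x221733D (r,kernel):
  L0 @0x35[17] → 0x38007  P=1,RW=1,US=1,PS=0
  L1 @0x38[23] → 0x39007  P=1,RW=1,US=1,PS=0
  → PA=0x3933D  (2 entries read)
#1 VA=0x2E1BABA (w,user):
  L0 @0x35[23] → 0x3D007  P=1,RW=1,US=1,PS=0
  L1 @0x3D[27] → 0x64006  P=0,RW=1,US=1,PS=0
  → PAGE_NOT_PRESENT  (2 entries read)
#2 VA=0x2403F53 (w,user):
  L0 @0x35[18] → 0x3E007  P=1,RW=1,US=1,PS=0
  L1 @0x3E[3] → 0x40003  P=1,RW=1,US=0,PS=0
  → PROTECTION_VIOLATION  (2 entries read)
#3 VA=0x6145F5 (w,kernel):
  L0 @0x35[3] → 0x44007  P=1,RW=1,US=1,PS=0
  L1 @0x44[20] → 0x25002  P=0,RW=1,US=0,PS=0
  → PAGE_NOT_PRESENT  (2 entries read)
#4 VA=0x3C028D1 (w,user):
  L0 @0x35[30] → 0x48007  P=1,RW=1,US=1,PS=0
  L1 @0x48[2] → 0x4B005  P=1,RW=0,US=1,PS=0
  → PROTECTION_VIOLATION  (2 entries read)

Entries read for #3: 2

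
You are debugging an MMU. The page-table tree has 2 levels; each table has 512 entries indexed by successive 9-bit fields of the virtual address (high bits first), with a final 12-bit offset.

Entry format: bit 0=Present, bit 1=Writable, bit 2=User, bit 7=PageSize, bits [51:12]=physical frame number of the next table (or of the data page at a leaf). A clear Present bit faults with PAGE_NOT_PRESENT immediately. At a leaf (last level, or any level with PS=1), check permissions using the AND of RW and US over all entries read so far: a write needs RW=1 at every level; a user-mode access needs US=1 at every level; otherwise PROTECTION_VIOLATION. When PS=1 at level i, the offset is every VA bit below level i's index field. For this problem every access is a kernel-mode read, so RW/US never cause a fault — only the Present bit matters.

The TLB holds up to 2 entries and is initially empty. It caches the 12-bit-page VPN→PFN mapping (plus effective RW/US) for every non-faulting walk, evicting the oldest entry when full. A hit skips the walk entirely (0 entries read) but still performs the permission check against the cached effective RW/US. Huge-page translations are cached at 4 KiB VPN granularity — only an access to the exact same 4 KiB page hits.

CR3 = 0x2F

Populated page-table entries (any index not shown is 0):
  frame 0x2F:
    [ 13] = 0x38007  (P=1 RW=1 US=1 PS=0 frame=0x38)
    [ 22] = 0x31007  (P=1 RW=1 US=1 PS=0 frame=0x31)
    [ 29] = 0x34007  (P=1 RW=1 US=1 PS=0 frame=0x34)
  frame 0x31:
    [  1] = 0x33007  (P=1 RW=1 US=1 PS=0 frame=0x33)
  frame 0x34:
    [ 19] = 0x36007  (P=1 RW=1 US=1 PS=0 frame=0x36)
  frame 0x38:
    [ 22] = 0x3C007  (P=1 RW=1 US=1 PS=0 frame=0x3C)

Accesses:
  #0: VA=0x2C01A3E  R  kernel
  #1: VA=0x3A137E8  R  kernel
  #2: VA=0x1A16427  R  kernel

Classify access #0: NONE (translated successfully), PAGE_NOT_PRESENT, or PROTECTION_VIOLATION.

Walk each access:
#0 VA=0x2C01A3E (r,kernel):
  [0] read 0x2F idx=22: raw=0x31007 flags P=1 W=1 U=1 S=0
  [1] read 0x31 idx=1: raw=0x33007 flags P=1 W=1 U=1 S=0
  → PA=0x33A3E  (2 entries read)
#1 VA=0x3A137E8 (r,kernel):
  [0] read 0x2F idx=29: raw=0x34007 flags P=1 W=1 U=1 S=0
  [1] read 0x34 idx=19: raw=0x36007 flags P=1 W=1 U=1 S=0
  → PA=0x367E8  (2 entries read)
#2 VA=0x1A16427 (r,kernel):
  [0] read 0x2F idx=13: raw=0x38007 flags P=1 W=1 U=1 S=0
  [1] read 0x38 idx=22: raw=0x3C007 flags P=1 W=1 U=1 S=0
  → PA=0x3C427  (2 entries read)

Access #0 fault: NONE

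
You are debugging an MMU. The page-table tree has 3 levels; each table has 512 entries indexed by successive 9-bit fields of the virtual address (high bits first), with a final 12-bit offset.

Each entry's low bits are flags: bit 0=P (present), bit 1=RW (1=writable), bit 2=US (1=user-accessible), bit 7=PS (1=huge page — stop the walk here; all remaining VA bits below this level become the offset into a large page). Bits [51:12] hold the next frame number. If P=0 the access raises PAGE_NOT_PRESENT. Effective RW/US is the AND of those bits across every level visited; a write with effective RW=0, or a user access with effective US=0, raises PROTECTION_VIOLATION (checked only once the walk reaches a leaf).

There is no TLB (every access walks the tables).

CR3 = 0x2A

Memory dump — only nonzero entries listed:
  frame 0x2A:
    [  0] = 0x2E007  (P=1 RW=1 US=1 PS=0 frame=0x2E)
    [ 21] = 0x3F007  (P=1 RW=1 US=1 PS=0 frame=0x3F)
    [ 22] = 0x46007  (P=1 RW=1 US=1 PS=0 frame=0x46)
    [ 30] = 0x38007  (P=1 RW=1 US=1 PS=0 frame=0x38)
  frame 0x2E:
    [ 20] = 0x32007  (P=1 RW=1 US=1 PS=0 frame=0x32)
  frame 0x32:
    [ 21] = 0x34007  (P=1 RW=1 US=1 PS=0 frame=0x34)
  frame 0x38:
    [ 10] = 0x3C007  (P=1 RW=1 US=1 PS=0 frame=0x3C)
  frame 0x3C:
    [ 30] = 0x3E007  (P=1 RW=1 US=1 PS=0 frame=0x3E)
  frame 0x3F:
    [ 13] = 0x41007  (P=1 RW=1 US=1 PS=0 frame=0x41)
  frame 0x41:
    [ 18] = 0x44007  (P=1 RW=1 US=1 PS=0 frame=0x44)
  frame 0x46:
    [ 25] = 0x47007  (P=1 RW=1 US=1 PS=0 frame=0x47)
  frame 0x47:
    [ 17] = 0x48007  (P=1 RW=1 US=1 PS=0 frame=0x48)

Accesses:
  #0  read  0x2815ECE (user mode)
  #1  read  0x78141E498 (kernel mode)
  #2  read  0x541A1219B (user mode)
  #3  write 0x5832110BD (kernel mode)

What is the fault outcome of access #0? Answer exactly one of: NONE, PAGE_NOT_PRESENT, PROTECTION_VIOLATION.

Walk each access:
#0 VA=0x2815ECE (r,user):
  L0 @0x2A[0] → 0x2E007  P=1,RW=1,US=1,PS=0
  L1 @0x2E[20] → 0x32007  P=1,RW=1,US=1,PS=0
  L2 @0x32[21] → 0x34007  P=1,RW=1,US=1,PS=0
  ✓ 0x34ECE  — 3 lookups
#1 VA=0x78141E498 (r,kernel):
  L0 @0x2A[30] → 0x38007  P=1,RW=1,US=1,PS=0
  L1 @0x38[10] → 0x3C007  P=1,RW=1,US=1,PS=0
  L2 @0x3C[30] → 0x3E007  P=1,RW=1,US=1,PS=0
  ✓ 0x3E498  — 3 lookups
#2 VA=0x541A1219B (r,user):
  L0 @0x2A[21] → 0x3F007  P=1,RW=1,US=1,PS=0
  L1 @0x3F[13] → 0x41007  P=1,RW=1,US=1,PS=0
  L2 @0x41[18] → 0x44007  P=1,RW=1,US=1,PS=0
  ✓ 0x4419B  — 3 lookups
#3 VA=0x5832110BD (w,kernel):
  L0 @0x2A[22] → 0x46007  P=1,RW=1,US=1,PS=0
  L1 @0x46[25] → 0x47007  P=1,RW=1,US=1,PS=0
  L2 @0x47[17] → 0x48007  P=1,RW=1,US=1,PS=0
  ✓ 0x480BD  — 3 lookups

Access #0 fault: NONE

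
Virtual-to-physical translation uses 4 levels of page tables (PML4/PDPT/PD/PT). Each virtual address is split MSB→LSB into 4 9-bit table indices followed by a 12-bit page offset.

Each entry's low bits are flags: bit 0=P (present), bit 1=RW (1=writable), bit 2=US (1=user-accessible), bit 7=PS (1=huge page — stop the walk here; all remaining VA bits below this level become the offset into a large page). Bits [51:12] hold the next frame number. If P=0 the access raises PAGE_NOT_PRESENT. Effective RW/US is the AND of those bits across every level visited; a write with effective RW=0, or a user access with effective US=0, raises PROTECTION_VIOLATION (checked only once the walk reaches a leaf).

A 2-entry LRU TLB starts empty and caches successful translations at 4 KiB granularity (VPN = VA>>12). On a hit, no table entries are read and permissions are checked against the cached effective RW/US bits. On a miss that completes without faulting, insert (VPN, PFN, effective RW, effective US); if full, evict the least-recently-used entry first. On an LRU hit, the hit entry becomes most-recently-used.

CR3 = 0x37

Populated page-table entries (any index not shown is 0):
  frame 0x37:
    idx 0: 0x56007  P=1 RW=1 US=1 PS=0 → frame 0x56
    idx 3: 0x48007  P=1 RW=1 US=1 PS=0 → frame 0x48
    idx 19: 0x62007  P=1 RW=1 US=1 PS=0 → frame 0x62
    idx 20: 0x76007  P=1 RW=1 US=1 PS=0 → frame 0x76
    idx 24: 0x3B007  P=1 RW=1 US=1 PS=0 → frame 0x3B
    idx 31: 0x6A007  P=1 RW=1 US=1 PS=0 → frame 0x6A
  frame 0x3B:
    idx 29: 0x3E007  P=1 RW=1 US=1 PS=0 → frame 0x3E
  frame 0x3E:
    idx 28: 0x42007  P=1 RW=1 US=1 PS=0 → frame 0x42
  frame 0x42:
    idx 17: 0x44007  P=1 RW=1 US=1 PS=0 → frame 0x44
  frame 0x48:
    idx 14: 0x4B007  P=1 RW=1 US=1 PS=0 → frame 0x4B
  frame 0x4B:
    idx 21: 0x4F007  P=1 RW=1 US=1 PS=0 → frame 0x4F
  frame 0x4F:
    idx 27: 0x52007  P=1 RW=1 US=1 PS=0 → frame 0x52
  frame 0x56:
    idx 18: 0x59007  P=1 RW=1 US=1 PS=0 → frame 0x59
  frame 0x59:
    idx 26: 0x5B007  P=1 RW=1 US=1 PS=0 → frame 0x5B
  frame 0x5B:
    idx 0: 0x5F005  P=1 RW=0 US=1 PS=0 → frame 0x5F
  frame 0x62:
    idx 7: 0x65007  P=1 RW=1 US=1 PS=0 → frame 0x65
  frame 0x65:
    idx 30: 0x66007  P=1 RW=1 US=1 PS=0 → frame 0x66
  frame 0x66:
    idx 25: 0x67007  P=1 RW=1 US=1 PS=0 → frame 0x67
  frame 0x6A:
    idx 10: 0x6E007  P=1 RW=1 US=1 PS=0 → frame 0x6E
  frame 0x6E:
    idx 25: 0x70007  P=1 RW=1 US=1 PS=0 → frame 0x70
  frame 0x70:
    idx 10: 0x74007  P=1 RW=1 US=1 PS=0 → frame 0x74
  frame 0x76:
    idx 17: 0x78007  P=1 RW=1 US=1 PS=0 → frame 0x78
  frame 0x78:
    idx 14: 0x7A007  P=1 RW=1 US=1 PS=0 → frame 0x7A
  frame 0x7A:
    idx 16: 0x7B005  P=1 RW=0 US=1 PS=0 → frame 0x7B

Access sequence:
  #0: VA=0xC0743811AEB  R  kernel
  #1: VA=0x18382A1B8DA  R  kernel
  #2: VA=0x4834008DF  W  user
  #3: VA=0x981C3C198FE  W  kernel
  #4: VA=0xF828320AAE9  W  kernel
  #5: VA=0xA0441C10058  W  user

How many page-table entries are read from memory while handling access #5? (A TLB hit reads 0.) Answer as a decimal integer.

Walk each access:
#0 VA=0xC0743811AEB (r,kernel):
  lvl0: tbl 0x37, slot 24 ⇒ 0x3B007 (P1/RW1/US1/PS0)
  lvl1: tbl 0x3B, slot 29 ⇒ 0x3E007 (P1/RW1/US1/PS0)
  lvl2: tbl 0x3E, slot 28 ⇒ 0x42007 (P1/RW1/US1/PS0)
  lvl3: tbl 0x42, slot 17 ⇒ 0x44007 (P1/RW1/US1/PS0)
  ✓ 0x44AEB  — 4 lookups
#1 VA=0x18382A1B8DA (r,kernel):
  lvl0: tbl 0x37, slot 3 ⇒ 0x48007 (P1/RW1/US1/PS0)
  lvl1: tbl 0x48, slot 14 ⇒ 0x4B007 (P1/RW1/US1/PS0)
  lvl2: tbl 0x4B, slot 21 ⇒ 0x4F007 (P1/RW1/US1/PS0)
  lvl3: tbl 0x4F, slot 27 ⇒ 0x52007 (P1/RW1/US1/PS0)
  ✓ 0x528DA  — 4 lookups
#2 VA=0x4834008DF (w,user):
  lvl0: tbl 0x37, slot 0 ⇒ 0x56007 (P1/RW1/US1/PS0)
  lvl1: tbl 0x56, slot 18 ⇒ 0x59007 (P1/RW1/US1/PS0)
  lvl2: tbl 0x59, slot 26 ⇒ 0x5B007 (P1/RW1/US1/PS0)
  lvl3: tbl 0x5B, slot 0 ⇒ 0x5F005 (P1/RW0/US1/PS0)
  → PROTECTION_VIOLATION  (4 entries read)
#3 VA=0x981C3C198FE (w,kernel):
  lvl0: tbl 0x37, slot 19 ⇒ 0x62007 (P1/RW1/US1/PS0)
  lvl1: tbl 0x62, slot 7 ⇒ 0x65007 (P1/RW1/US1/PS0)
  lvl2: tbl 0x65, slot 30 ⇒ 0x66007 (P1/RW1/US1/PS0)
  lvl3: tbl 0x66, slot 25 ⇒ 0x67007 (P1/RW1/US1/PS0)
  ✓ 0x678FE  — 4 lookups
#4 VA=0xF828320AAE9 (w,kernel):
  lvl0: tbl 0x37, slot 31 ⇒ 0x6A007 (P1/RW1/US1/PS0)
  lvl1: tbl 0x6A, slot 10 ⇒ 0x6E007 (P1/RW1/US1/PS0)
  lvl2: tbl 0x6E, slot 25 ⇒ 0x70007 (P1/RW1/US1/PS0)
  lvl3: tbl 0x70, slot 10 ⇒ 0x74007 (P1/RW1/US1/PS0)
  ✓ 0x74AE9  — 4 lookups
#5 VA=0xA0441C10058 (w,user):
  lvl0: tbl 0x37, slot 20 ⇒ 0x76007 (P1/RW1/US1/PS0)
  lvl1: tbl 0x76, slot 17 ⇒ 0x78007 (P1/RW1/US1/PS0)
  lvl2: tbl 0x78, slot 14 ⇒ 0x7A007 (P1/RW1/US1/PS0)
  lvl3: tbl 0x7A, slot 16 ⇒ 0x7B005 (P1/RW0/US1/PS0)
  → PROTECTION_VIOLATION  (4 entries read)

Entries read for #5: 4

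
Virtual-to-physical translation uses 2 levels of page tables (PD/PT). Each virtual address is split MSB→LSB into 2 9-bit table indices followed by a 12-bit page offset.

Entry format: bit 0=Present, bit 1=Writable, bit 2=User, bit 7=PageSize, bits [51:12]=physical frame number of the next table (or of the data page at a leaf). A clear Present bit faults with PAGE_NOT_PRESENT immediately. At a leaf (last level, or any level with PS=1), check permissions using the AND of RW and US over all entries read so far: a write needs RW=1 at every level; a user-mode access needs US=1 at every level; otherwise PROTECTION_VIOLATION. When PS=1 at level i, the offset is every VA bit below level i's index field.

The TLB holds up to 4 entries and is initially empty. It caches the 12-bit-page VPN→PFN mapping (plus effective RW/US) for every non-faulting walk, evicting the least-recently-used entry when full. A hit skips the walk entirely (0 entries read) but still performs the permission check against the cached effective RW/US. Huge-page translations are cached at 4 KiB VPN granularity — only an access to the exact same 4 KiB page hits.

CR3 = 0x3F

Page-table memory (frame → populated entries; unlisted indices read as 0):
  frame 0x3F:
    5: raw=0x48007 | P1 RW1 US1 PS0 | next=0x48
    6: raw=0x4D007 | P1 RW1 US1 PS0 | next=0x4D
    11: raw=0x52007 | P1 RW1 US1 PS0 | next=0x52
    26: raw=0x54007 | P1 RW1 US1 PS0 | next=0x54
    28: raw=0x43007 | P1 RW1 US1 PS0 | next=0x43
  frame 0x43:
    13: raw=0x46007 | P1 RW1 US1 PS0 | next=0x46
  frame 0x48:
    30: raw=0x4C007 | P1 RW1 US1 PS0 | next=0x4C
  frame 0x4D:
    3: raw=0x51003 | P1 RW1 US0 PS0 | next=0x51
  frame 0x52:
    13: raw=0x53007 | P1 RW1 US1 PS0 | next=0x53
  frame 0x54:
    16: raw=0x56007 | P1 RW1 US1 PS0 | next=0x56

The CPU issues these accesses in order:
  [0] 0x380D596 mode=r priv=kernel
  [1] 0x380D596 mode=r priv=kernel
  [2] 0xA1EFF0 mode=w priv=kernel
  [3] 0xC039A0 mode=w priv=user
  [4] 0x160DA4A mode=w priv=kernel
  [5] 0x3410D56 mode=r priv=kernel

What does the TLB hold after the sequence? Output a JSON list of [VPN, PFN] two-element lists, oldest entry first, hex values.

Per-access translation:
#0 VA=0x380D596 (r,kernel):
  lvl0: tbl 0x3F, slot 28 ⇒ 0x43007 (P1/RW1/US1/PS0)
  lvl1: tbl 0x43, slot 13 ⇒ 0x46007 (P1/RW1/US1/PS0)
  ✓ 0x46596  — 2 lookups
#1 VA=0x380D596 (r,kernel):
  TLB hit vpn=0x380D → PA=0x46596
#2 VA=0xA1EFF0 (w,kernel):
  lvl0: tbl 0x3F, slot 5 ⇒ 0x48007 (P1/RW1/US1/PS0)
  lvl1: tbl 0x48, slot 30 ⇒ 0x4C007 (P1/RW1/US1/PS0)
  ✓ 0x4CFF0  — 2 lookups
#3 VA=0xC039A0 (w,user):
  lvl0: tbl 0x3F, slot 6 ⇒ 0x4D007 (P1/RW1/US1/PS0)
  lvl1: tbl 0x4D, slot 3 ⇒ 0x51003 (P1/RW1/US0/PS0)
  ✗ PROTECTION_VIOLATION  [2 reads]
#4 VA=0x160DA4A (w,kernel):
  lvl0: tbl 0x3F, slot 11 ⇒ 0x52007 (P1/RW1/US1/PS0)
  lvl1: tbl 0x52, slot 13 ⇒ 0x53007 (P1/RW1/US1/PS0)
  ✓ 0x53A4A  — 2 lookups
#5 VA=0x3410D56 (r,kernel):
  lvl0: tbl 0x3F, slot 26 ⇒ 0x54007 (P1/RW1/US1/PS0)
  lvl1: tbl 0x54, slot 16 ⇒ 0x56007 (P1/RW1/US1/PS0)
  ✓ 0x56D56  — 2 lookups

TLB: [["0x380D", "0x46"], ["0xA1E", "0x4C"], ["0x160D", "0x53"], ["0x3410", "0x56"]]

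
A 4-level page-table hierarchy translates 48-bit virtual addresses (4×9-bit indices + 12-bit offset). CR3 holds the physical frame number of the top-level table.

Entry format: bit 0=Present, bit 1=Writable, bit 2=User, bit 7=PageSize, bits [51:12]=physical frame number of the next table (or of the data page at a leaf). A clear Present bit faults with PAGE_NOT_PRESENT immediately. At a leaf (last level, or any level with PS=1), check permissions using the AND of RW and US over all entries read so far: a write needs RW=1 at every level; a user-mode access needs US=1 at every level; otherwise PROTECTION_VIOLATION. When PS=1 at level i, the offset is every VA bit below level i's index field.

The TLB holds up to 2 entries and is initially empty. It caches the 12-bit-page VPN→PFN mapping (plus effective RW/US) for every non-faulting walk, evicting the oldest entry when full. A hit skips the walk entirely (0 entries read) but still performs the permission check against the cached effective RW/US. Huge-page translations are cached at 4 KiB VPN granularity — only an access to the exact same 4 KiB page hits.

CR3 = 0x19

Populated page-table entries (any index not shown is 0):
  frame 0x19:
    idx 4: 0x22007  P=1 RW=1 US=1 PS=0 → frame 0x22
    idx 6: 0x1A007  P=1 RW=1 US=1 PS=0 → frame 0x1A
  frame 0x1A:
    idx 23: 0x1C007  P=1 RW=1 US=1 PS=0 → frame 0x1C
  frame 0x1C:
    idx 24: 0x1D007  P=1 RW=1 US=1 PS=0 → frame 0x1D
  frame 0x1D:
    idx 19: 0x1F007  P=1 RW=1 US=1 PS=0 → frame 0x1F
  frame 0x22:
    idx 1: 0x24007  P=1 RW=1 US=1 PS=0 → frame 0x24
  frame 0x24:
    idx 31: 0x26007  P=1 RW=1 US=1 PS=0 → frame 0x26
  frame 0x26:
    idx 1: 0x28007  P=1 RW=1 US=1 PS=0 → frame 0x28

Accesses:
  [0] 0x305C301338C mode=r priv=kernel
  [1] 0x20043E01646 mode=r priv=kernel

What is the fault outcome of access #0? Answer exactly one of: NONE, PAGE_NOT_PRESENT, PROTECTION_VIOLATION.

Walk each access:
#0 VA=0x305C301338C (r,kernel):
  L0: frame=0x19 idx=6 entry=0x1A007 [P=1 RW=1 US=1 PS=0]
  L1: frame=0x1A idx=23 entry=0x1C007 [P=1 RW=1 US=1 PS=0]
  L2: frame=0x1C idx=24 entry=0x1D007 [P=1 RW=1 US=1 PS=0]
  L3: frame=0x1D idx=19 entry=0x1F007 [P=1 RW=1 US=1 PS=0]
  → PA=0x1F38C  (4 entries read)
#1 VA=0x20043E01646 (r,kernel):
  L0: frame=0x19 idx=4 entry=0x22007 [P=1 RW=1 US=1 PS=0]
  L1: frame=0x22 idx=1 entry=0x24007 [P=1 RW=1 US=1 PS=0]
  L2: frame=0x24 idx=31 entry=0x26007 [P=1 RW=1 US=1 PS=0]
  L3: frame=0x26 idx=1 entry=0x28007 [P=1 RW=1 US=1 PS=0]
  → PA=0x28646  (4 entries read)

Access #0 fault: NONE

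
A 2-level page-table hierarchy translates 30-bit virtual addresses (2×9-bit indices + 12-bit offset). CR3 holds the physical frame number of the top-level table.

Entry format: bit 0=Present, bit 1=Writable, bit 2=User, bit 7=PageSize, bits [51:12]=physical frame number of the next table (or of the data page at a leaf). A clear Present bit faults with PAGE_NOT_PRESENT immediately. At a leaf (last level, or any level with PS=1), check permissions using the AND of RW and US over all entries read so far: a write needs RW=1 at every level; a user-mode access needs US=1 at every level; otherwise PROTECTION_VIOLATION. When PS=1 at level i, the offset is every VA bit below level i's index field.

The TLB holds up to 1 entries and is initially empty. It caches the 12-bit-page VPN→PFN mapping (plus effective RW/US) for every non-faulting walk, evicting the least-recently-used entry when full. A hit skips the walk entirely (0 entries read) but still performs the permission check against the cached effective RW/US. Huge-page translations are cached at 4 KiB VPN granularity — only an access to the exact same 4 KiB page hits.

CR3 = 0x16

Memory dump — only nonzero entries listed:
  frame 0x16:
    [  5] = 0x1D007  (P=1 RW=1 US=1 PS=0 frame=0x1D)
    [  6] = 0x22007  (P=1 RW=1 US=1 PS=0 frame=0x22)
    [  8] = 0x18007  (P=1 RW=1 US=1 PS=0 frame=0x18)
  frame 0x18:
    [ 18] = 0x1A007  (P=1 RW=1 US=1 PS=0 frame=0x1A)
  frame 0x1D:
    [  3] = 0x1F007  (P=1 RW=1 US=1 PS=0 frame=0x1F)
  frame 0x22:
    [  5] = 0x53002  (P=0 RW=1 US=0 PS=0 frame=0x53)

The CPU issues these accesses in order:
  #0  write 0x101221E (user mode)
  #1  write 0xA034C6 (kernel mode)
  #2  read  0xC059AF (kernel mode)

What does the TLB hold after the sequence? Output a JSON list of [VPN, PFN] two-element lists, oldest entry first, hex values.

Trace:
#0 VA=0x101221E (w,user):
  lvl0: tbl 0x16, slot 8 ⇒ 0x18007 (P1/RW1/US1/PS0)
  lvl1: tbl 0x18, slot 18 ⇒ 0x1A007 (P1/RW1/US1/PS0)
  → PA=0x1A21E  (2 entries read)
#1 VA=0xA034C6 (w,kernel):
  lvl0: tbl 0x16, slot 5 ⇒ 0x1D007 (P1/RW1/US1/PS0)
  lvl1: tbl 0x1D, slot 3 ⇒ 0x1F007 (P1/RW1/US1/PS0)
  → PA=0x1F4C6  (2 entries read)
#2 VA=0xC059AF (r,kernel):
  lvl0: tbl 0x16, slot 6 ⇒ 0x22007 (P1/RW1/US1/PS0)
  lvl1: tbl 0x22, slot 5 ⇒ 0x53002 (P0/RW1/US0/PS0)
  → PAGE_NOT_PRESENT  (2 entries read)

TLB: [["0xA03", "0x1F"]]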